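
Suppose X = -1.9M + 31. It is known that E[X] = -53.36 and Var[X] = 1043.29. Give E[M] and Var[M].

From X = -1.9M + 31: E[X] = a·E[M] + b, so E[M] = (E[X] − b)/a = (-53.36 − 31)/(-1.9) = 44.4.
Var[X] = a²·Var[M], so Var[M] = 1043.29/(-1.9)² = 289.

E[M] = 44.4, Var[M] = 289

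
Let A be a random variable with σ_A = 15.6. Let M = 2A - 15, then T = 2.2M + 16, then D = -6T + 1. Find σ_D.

σ_M = |2|·15.6 = 31.2.
σ_T = |2.2|·31.2 = 68.64.
σ_D = |-6|·68.64 = 411.84.

σ_D = 411.84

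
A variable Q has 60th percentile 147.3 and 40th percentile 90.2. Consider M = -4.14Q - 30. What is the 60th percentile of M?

Since a = -4.14 < 0 the transformation is decreasing, reversing order: the 60th percentile of M corresponds to the 40th percentile of Q.
So P_{60}(M) = a·P_{40}(Q) + b = (-4.14)·90.2 + (-30) = -403.428.

60th percentile of M = -403.428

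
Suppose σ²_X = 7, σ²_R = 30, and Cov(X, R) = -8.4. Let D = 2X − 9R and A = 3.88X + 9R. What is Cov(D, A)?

By bilinearity, Cov(D, A) = ac·σ²_X + bd·σ²_R + (ad+bc)·Cov(X, R), with a=2, b=-9, c=3.88, d=9.
ac·σ²_X = 2·3.88·7 = 54.32
bd·σ²_R = (-9)·9·30 = -2430
(ad+bc)·Cov(X, R) = (-16.92)·(-8.4) = 142.128
Cov(D, A) = 54.32 + (-2430) + 142.128 = -2233.552.

Cov(D, A) = -2233.552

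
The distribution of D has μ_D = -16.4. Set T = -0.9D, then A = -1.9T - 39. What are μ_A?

μ_A = -67.044

μ_T = (-0.9)·(-16.4) = 14.76.
μ_A = (-1.9)·14.76 + (-39) = -67.044.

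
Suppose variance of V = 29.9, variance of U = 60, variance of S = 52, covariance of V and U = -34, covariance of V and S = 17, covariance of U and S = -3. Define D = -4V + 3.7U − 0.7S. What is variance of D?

variance of D = 2442.42

variance of D = a²·variance of V + b²·variance of U + c²·variance of S + 2ab·covariance of V and U + 2ac·covariance of V and S + 2bc·covariance of U and S, with a = -4, b = 3.7, c = -0.7.
= 478.4 + 821.4 + 25.48 + 1006.4 + 95.2 + 15.54
= 2442.42.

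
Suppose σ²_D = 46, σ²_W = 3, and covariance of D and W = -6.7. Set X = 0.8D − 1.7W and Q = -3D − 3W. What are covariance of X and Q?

By bilinearity, covariance of X and Q = ac·σ²_D + bd·σ²_W + (ad+bc)·covariance of D and W, with a=0.8, b=-1.7, c=-3, d=-3.
ac·σ²_D = 0.8·(-3)·46 = -110.4
bd·σ²_W = (-1.7)·(-3)·3 = 15.3
(ad+bc)·covariance of D and W = (2.7)·(-6.7) = -18.09
covariance of X and Q = -110.4 + 15.3 + (-18.09) = -113.19.

covariance of X and Q = -113.19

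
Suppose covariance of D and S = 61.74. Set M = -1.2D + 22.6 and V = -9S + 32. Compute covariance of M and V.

covariance of M and V = a·c·covariance of D and S = (-1.2)·(-9)·61.74 = 666.792. Additive constants drop out.

covariance of M and V = 666.792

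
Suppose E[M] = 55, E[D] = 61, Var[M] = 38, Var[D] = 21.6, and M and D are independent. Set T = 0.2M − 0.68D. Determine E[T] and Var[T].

E[T] = -30.48, Var[T] = 11.50784

E[T] = 0.2·E[M] + (-0.68)·E[D] = 0.2·55 + (-0.68)·61 = -30.48.
Var[T] = a²·Var[M] + b²·Var[D] + 2ab·Cov[M, D] with a = 0.2, b = -0.68.
Independence gives Cov[M, D] = 0.
= 0.2²·38 + (-0.68)²·21.6 + 2·0.2·(-0.68)·0
= 1.52 + 9.98784 + 0 = 11.50784.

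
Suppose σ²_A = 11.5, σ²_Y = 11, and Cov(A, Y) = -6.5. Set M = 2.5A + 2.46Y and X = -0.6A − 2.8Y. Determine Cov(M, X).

By bilinearity, Cov(M, X) = ac·σ²_A + bd·σ²_Y + (ad+bc)·Cov(A, Y), with a=2.5, b=2.46, c=-0.6, d=-2.8.
ac·σ²_A = 2.5·(-0.6)·11.5 = -17.25
bd·σ²_Y = 2.46·(-2.8)·11 = -75.768
(ad+bc)·Cov(A, Y) = (-8.476)·(-6.5) = 55.094
Cov(M, X) = -17.25 + (-75.768) + 55.094 = -37.924.

Cov(M, X) = -37.924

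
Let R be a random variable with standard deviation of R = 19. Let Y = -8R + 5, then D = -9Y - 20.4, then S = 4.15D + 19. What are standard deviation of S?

standard deviation of Y = |-8|·19 = 152.
standard deviation of D = |-9|·152 = 1368.
standard deviation of S = |4.15|·1368 = 5677.2.

standard deviation of S = 5677.2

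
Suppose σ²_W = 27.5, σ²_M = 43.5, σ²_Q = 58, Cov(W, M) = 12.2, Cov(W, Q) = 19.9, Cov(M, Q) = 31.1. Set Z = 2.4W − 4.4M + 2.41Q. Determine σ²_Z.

σ²_Z = a²·σ²_W + b²·σ²_M + c²·σ²_Q + 2ab·Cov(W, M) + 2ac·Cov(W, Q) + 2bc·Cov(M, Q), with a = 2.4, b = -4.4, c = 2.41.
= 158.4 + 842.16 + 336.8698 + (-257.664) + 230.2032 + (-659.5688)
= 650.4002.

σ²_Z = 650.4002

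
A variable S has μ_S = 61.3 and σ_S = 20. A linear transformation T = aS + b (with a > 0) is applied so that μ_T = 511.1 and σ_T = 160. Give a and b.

σ_T = a·σ_S (a > 0), so a = 160/20 = 8.
μ_T = a·μ_S + b, so b = 511.1 − 8·61.3 = 20.7.

a = 8, b = 20.7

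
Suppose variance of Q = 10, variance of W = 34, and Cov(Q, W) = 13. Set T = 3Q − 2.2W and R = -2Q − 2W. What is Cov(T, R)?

Cov(T, R) = 68.8

By bilinearity, Cov(T, R) = ac·variance of Q + bd·variance of W + (ad+bc)·Cov(Q, W), with a=3, b=-2.2, c=-2, d=-2.
ac·variance of Q = 3·(-2)·10 = -60
bd·variance of W = (-2.2)·(-2)·34 = 149.6
(ad+bc)·Cov(Q, W) = (-1.6)·13 = -20.8
Cov(T, R) = -60 + 149.6 + (-20.8) = 68.8.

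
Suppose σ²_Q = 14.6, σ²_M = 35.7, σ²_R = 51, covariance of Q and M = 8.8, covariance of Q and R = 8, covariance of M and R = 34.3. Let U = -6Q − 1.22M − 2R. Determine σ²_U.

σ²_U = a²·σ²_Q + b²·σ²_M + c²·σ²_R + 2ab·covariance of Q and M + 2ac·covariance of Q and R + 2bc·covariance of M and R, with a = -6, b = -1.22, c = -2.
= 525.6 + 53.13588 + 204 + 128.832 + 192 + 167.384
= 1270.95188.

σ²_U = 1270.95188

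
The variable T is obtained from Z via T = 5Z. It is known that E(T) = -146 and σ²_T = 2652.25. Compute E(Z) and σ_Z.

E(Z) = -29.2, σ_Z = 10.3

From T = 5Z: E(T) = a·E(Z) + b, so E(Z) = (E(T) − b)/a = (-146 − 0)/5 = -29.2.
σ_T = √2652.25 = 51.5.
σ_T = |a|·σ_Z, so σ_Z = 51.5/|5| = 10.3.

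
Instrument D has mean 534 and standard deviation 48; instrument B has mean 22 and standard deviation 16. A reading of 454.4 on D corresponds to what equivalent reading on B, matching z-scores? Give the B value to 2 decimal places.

B = -4.53

z = (454.4 − 534)/48 ≈ -1.6583.
B = 22 + z·16 = 22 + (454.4 − 534)·16/48 ≈ -4.53.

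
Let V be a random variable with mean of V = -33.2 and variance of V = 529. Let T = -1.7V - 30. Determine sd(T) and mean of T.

T = -1.7V - 30 is linear with a = -1.7, b = -30.
sd(V) = √529 = 23.
sd(T) = |a|·sd(V) = |-1.7|·23 = 39.1.
mean of T = a·mean of V + b = (-1.7)·(-33.2) + (-30) = 26.44.

sd(T) = 39.1, mean of T = 26.44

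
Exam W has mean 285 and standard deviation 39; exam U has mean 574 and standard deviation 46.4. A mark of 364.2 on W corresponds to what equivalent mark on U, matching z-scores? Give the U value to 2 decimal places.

z = (364.2 − 285)/39 ≈ 2.0308.
U = 574 + z·46.4 = 574 + (364.2 − 285)·46.4/39 ≈ 668.23.

U = 668.23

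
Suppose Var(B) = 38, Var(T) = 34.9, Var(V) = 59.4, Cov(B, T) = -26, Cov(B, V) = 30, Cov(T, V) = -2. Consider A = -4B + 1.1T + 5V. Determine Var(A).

Var(A) = 1142.029

Var(A) = a²·Var(B) + b²·Var(T) + c²·Var(V) + 2ab·Cov(B, T) + 2ac·Cov(B, V) + 2bc·Cov(T, V), with a = -4, b = 1.1, c = 5.
= 608 + 42.229 + 1485 + 228.8 + (-1200) + (-22)
= 1142.029.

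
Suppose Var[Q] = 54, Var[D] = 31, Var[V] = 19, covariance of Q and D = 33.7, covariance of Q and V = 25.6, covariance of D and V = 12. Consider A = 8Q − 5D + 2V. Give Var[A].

Var[A] = 2190.2

Var[A] = a²·Var[Q] + b²·Var[D] + c²·Var[V] + 2ab·covariance of Q and D + 2ac·covariance of Q and V + 2bc·covariance of D and V, with a = 8, b = -5, c = 2.
= 3456 + 775 + 76 + (-2696) + 819.2 + (-240)
= 2190.2.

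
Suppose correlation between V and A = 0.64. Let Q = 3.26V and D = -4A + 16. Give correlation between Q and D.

Linear rescalings preserve |correlation|; the slopes 3.26 and -4 have opposite signs, so the correlation flips sign: correlation between Q and D = −correlation between V and A = -0.64.

correlation between Q and D = -0.64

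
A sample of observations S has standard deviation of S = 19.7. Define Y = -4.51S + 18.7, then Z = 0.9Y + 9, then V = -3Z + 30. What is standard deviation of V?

standard deviation of V = 239.8869

standard deviation of Y = |-4.51|·19.7 = 88.847.
standard deviation of Z = |0.9|·88.847 = 79.9623.
standard deviation of V = |-3|·79.9623 = 239.8869.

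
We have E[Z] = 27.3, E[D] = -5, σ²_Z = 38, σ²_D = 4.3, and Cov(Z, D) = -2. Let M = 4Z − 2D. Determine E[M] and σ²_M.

E[M] = 4·E[Z] + (-2)·E[D] = 4·27.3 + (-2)·(-5) = 119.2.
σ²_M = a²·σ²_Z + b²·σ²_D + 2ab·Cov(Z, D) with a = 4, b = -2.
= 4²·38 + (-2)²·4.3 + 2·4·(-2)·(-2)
= 608 + 17.2 + 32 = 657.2.

E[M] = 119.2, σ²_M = 657.2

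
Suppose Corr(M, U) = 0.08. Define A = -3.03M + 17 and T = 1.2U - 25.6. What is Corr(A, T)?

Linear rescalings preserve |correlation|; the slopes -3.03 and 1.2 have opposite signs, so the correlation flips sign: Corr(A, T) = −Corr(M, U) = -0.08.

Corr(A, T) = -0.08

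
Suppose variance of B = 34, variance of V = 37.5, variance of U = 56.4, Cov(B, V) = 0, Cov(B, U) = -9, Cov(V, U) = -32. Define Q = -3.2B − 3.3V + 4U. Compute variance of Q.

variance of Q = 2734.135

variance of Q = a²·variance of B + b²·variance of V + c²·variance of U + 2ab·Cov(B, V) + 2ac·Cov(B, U) + 2bc·Cov(V, U), with a = -3.2, b = -3.3, c = 4.
= 348.16 + 408.375 + 902.4 + 0 + 230.4 + 844.8
= 2734.135.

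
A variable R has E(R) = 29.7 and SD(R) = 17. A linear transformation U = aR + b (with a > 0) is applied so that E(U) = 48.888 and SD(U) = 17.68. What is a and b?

SD(U) = a·SD(R) (a > 0), so a = 17.68/17 = 1.04.
E(U) = a·E(R) + b, so b = 48.888 − 1.04·29.7 = 18.

a = 1.04, b = 18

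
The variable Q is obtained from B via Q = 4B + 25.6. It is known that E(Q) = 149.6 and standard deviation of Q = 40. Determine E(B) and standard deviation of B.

From Q = 4B + 25.6: E(Q) = a·E(B) + b, so E(B) = (E(Q) − b)/a = (149.6 − 25.6)/4 = 31.
standard deviation of Q = |a|·standard deviation of B, so standard deviation of B = 40/|4| = 10.

E(B) = 31, standard deviation of B = 10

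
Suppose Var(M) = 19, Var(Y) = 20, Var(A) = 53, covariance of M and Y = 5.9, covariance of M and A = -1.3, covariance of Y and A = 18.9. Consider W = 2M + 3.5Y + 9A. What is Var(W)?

Var(W) = 5840.5

Var(W) = a²·Var(M) + b²·Var(Y) + c²·Var(A) + 2ab·covariance of M and Y + 2ac·covariance of M and A + 2bc·covariance of Y and A, with a = 2, b = 3.5, c = 9.
= 76 + 245 + 4293 + 82.6 + (-46.8) + 1190.7
= 5840.5.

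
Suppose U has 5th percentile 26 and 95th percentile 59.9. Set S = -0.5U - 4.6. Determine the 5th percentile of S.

5th percentile of S = -34.55

Since a = -0.5 < 0 the transformation is decreasing, reversing order: the 5th percentile of S corresponds to the 95th percentile of U.
So P_{5}(S) = a·P_{95}(U) + b = (-0.5)·59.9 + (-4.6) = -34.55.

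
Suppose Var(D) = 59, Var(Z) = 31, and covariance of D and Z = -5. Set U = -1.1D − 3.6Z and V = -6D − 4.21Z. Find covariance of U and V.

By bilinearity, covariance of U and V = ac·Var(D) + bd·Var(Z) + (ad+bc)·covariance of D and Z, with a=-1.1, b=-3.6, c=-6, d=-4.21.
ac·Var(D) = (-1.1)·(-6)·59 = 389.4
bd·Var(Z) = (-3.6)·(-4.21)·31 = 469.836
(ad+bc)·covariance of D and Z = (26.231)·(-5) = -131.155
covariance of U and V = 389.4 + 469.836 + (-131.155) = 728.081.

covariance of U and V = 728.081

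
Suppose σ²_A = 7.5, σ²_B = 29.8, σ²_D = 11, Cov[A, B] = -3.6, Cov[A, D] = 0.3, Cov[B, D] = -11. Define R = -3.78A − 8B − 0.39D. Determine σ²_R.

σ²_R = 1730.55262

σ²_R = a²·σ²_A + b²·σ²_B + c²·σ²_D + 2ab·Cov[A, B] + 2ac·Cov[A, D] + 2bc·Cov[B, D], with a = -3.78, b = -8, c = -0.39.
= 107.163 + 1907.2 + 1.6731 + (-217.728) + 0.88452 + (-68.64)
= 1730.55262.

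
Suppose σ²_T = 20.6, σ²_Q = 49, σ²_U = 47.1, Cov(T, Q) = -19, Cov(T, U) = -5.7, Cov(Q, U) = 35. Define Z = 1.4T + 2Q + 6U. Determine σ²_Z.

σ²_Z = a²·σ²_T + b²·σ²_Q + c²·σ²_U + 2ab·Cov(T, Q) + 2ac·Cov(T, U) + 2bc·Cov(Q, U), with a = 1.4, b = 2, c = 6.
= 40.376 + 196 + 1695.6 + (-106.4) + (-95.76) + 840
= 2569.816.

σ²_Z = 2569.816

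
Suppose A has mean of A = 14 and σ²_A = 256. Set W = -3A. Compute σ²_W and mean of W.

W = -3A is linear with a = -3, b = 0.
σ²_W = a²·σ²_A = (-3)²·256 = 2304.
mean of W = a·mean of A + b = (-3)·14 = -42.

σ²_W = 2304, mean of W = -42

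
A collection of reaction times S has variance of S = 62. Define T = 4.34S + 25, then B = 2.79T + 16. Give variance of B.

variance of B = 9090.32802552

variance of T = 4.34²·62 = 1167.8072.
variance of B = 2.79²·1167.8072 = 9090.32802552.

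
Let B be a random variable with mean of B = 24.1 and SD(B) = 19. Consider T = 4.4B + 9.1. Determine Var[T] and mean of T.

T = 4.4B + 9.1 is linear with a = 4.4, b = 9.1.
Var[B] = 19² = 361.
Var[T] = a²·Var[B] = 4.4²·361 = 6988.96 (the additive constant 9.1 does not affect variance).
mean of T = a·mean of B + b = 4.4·24.1 + 9.1 = 115.14.

Var[T] = 6988.96, mean of T = 115.14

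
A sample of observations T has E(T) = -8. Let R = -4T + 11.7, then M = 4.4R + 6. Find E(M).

E(R) = (-4)·(-8) + 11.7 = 43.7.
E(M) = 4.4·43.7 + 6 = 198.28.

E(M) = 198.28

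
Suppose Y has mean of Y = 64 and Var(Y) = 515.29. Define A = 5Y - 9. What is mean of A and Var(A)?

mean of A = 311, Var(A) = 12882.25

A = 5Y - 9 is linear with a = 5, b = -9.
mean of A = a·mean of Y + b = 5·64 + (-9) = 311.
Var(A) = a²·Var(Y) = 5²·515.29 = 12882.25 (the additive constant -9 does not affect variance).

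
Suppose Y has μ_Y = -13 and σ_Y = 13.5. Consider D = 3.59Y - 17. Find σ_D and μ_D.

D = 3.59Y - 17 is linear with a = 3.59, b = -17.
σ_D = |a|·σ_Y = |3.59|·13.5 = 48.465.
μ_D = a·μ_Y + b = 3.59·(-13) + (-17) = -63.67.

σ_D = 48.465, μ_D = -63.67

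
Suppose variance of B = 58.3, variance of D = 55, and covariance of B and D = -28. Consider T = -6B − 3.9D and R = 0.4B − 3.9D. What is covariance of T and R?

By bilinearity, covariance of T and R = ac·variance of B + bd·variance of D + (ad+bc)·covariance of B and D, with a=-6, b=-3.9, c=0.4, d=-3.9.
ac·variance of B = (-6)·0.4·58.3 = -139.92
bd·variance of D = (-3.9)·(-3.9)·55 = 836.55
(ad+bc)·covariance of B and D = (21.84)·(-28) = -611.52
covariance of T and R = -139.92 + 836.55 + (-611.52) = 85.11.

covariance of T and R = 85.11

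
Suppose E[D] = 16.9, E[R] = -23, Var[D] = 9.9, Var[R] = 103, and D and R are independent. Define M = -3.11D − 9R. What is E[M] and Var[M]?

E[M] = (-3.11)·E[D] + (-9)·E[R] = (-3.11)·16.9 + (-9)·(-23) = 154.441.
Var[M] = a²·Var[D] + b²·Var[R] + 2ab·Cov(D, R) with a = -3.11, b = -9.
Independence gives Cov(D, R) = 0.
= (-3.11)²·9.9 + (-9)²·103 + 2·(-3.11)·(-9)·0
= 95.75379 + 8343 + 0 = 8438.75379.

E[M] = 154.441, Var[M] = 8438.75379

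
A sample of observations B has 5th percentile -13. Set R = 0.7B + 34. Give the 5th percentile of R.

Since a = 0.7 > 0 the transformation is increasing, so the 5th percentile of R = a·(P_{5} of B) + b = 0.7·(-13) + 34 = 24.9.

5th percentile of R = 24.9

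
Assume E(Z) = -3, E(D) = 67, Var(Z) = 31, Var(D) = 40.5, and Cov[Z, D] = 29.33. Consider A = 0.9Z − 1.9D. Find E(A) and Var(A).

E(A) = 0.9·E(Z) + (-1.9)·E(D) = 0.9·(-3) + (-1.9)·67 = -130.
Var(A) = a²·Var(Z) + b²·Var(D) + 2ab·Cov[Z, D] with a = 0.9, b = -1.9.
= 0.9²·31 + (-1.9)²·40.5 + 2·0.9·(-1.9)·29.33
= 25.11 + 146.205 + (-100.3086) = 71.0064.

E(A) = -130, Var(A) = 71.0064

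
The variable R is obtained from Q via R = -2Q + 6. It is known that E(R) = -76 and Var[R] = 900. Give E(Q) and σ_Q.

E(Q) = 41, σ_Q = 15

From R = -2Q + 6: E(R) = a·E(Q) + b, so E(Q) = (E(R) − b)/a = (-76 − 6)/(-2) = 41.
σ_R = √900 = 30.
σ_R = |a|·σ_Q, so σ_Q = 30/|-2| = 15.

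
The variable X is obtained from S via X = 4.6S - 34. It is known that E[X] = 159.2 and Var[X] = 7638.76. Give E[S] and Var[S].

From X = 4.6S - 34: E[X] = a·E[S] + b, so E[S] = (E[X] − b)/a = (159.2 − (-34))/4.6 = 42.
Var[X] = a²·Var[S], so Var[S] = 7638.76/4.6² = 361.

E[S] = 42, Var[S] = 361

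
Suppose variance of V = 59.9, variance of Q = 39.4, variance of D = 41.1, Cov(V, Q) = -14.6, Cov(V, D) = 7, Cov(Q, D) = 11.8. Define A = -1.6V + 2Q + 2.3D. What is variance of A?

variance of A = a²·variance of V + b²·variance of Q + c²·variance of D + 2ab·Cov(V, Q) + 2ac·Cov(V, D) + 2bc·Cov(Q, D), with a = -1.6, b = 2, c = 2.3.
= 153.344 + 157.6 + 217.419 + 93.44 + (-51.52) + 108.56
= 678.843.

variance of A = 678.843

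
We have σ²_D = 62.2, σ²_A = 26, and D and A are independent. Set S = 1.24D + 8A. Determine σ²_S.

σ²_S = 1759.63872

σ²_S = a²·σ²_D + b²·σ²_A + 2ab·Cov[D, A] with a = 1.24, b = 8.
Independence gives Cov[D, A] = 0.
= 1.24²·62.2 + 8²·26 + 2·1.24·8·0
= 95.63872 + 1664 + 0 = 1759.63872.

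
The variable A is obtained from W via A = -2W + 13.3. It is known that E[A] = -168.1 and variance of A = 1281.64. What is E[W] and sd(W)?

From A = -2W + 13.3: E[A] = a·E[W] + b, so E[W] = (E[A] − b)/a = (-168.1 − 13.3)/(-2) = 90.7.
sd(A) = √1281.64 = 35.8.
sd(A) = |a|·sd(W), so sd(W) = 35.8/|-2| = 17.9.

E[W] = 90.7, sd(W) = 17.9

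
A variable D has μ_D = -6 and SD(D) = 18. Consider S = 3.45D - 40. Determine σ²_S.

S = 3.45D - 40 is linear with a = 3.45, b = -40.
σ²_D = 18² = 324.
σ²_S = a²·σ²_D = 3.45²·324 = 3856.41 (the additive constant -40 does not affect variance).

σ²_S = 3856.41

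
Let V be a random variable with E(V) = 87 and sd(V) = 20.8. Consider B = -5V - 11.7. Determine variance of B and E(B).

B = -5V - 11.7 is linear with a = -5, b = -11.7.
variance of V = 20.8² = 432.64.
variance of B = a²·variance of V = (-5)²·432.64 = 10816 (the additive constant -11.7 does not affect variance).
E(B) = a·E(V) + b = (-5)·87 + (-11.7) = -446.7.

variance of B = 10816, E(B) = -446.7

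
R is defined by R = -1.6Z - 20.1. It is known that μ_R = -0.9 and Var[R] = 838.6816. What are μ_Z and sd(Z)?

μ_Z = -12, sd(Z) = 18.1

From R = -1.6Z - 20.1: μ_R = a·μ_Z + b, so μ_Z = (μ_R − b)/a = (-0.9 − (-20.1))/(-1.6) = -12.
sd(R) = √838.6816 = 28.96.
sd(R) = |a|·sd(Z), so sd(Z) = 28.96/|-1.6| = 18.1.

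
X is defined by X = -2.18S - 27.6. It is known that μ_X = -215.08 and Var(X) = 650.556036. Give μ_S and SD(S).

From X = -2.18S - 27.6: μ_X = a·μ_S + b, so μ_S = (μ_X − b)/a = (-215.08 − (-27.6))/(-2.18) = 86.
SD(X) = √650.556036 = 25.506.
SD(X) = |a|·SD(S), so SD(S) = 25.506/|-2.18| = 11.7.

μ_S = 86, SD(S) = 11.7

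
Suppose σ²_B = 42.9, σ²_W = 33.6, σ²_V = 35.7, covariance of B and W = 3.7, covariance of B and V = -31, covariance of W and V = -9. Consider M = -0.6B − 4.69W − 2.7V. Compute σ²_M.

σ²_M = 707.21556

σ²_M = a²·σ²_B + b²·σ²_W + c²·σ²_V + 2ab·covariance of B and W + 2ac·covariance of B and V + 2bc·covariance of W and V, with a = -0.6, b = -4.69, c = -2.7.
= 15.444 + 739.06896 + 260.253 + 20.8236 + (-100.44) + (-227.934)
= 707.21556.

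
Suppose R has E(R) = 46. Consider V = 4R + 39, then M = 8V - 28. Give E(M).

E(V) = 4·46 + 39 = 223.
E(M) = 8·223 + (-28) = 1756.

E(M) = 1756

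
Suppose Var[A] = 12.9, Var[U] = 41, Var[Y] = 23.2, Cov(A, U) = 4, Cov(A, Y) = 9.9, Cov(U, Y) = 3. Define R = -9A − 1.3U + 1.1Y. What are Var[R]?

Var[R] = 1031.262

Var[R] = a²·Var[A] + b²·Var[U] + c²·Var[Y] + 2ab·Cov(A, U) + 2ac·Cov(A, Y) + 2bc·Cov(U, Y), with a = -9, b = -1.3, c = 1.1.
= 1044.9 + 69.29 + 28.072 + 93.6 + (-196.02) + (-8.58)
= 1031.262.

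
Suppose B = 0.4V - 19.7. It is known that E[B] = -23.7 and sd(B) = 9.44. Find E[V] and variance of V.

From B = 0.4V - 19.7: E[B] = a·E[V] + b, so E[V] = (E[B] − b)/a = (-23.7 − (-19.7))/0.4 = -10.
variance of B = 9.44² = 89.1136.
variance of B = a²·variance of V, so variance of V = 89.1136/0.4² = 556.96.

E[V] = -10, variance of V = 556.96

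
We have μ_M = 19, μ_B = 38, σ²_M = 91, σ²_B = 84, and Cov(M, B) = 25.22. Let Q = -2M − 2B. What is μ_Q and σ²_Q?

μ_Q = -114, σ²_Q = 901.76

μ_Q = (-2)·μ_M + (-2)·μ_B = (-2)·19 + (-2)·38 = -114.
σ²_Q = a²·σ²_M + b²·σ²_B + 2ab·Cov(M, B) with a = -2, b = -2.
= (-2)²·91 + (-2)²·84 + 2·(-2)·(-2)·25.22
= 364 + 336 + 201.76 = 901.76.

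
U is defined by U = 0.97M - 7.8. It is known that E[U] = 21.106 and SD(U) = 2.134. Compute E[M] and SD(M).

E[M] = 29.8, SD(M) = 2.2

From U = 0.97M - 7.8: E[U] = a·E[M] + b, so E[M] = (E[U] − b)/a = (21.106 − (-7.8))/0.97 = 29.8.
SD(U) = |a|·SD(M), so SD(M) = 2.134/|0.97| = 2.2.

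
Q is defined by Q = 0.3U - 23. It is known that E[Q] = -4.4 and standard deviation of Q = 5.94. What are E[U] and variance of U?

E[U] = 62, variance of U = 392.04

From Q = 0.3U - 23: E[Q] = a·E[U] + b, so E[U] = (E[Q] − b)/a = (-4.4 − (-23))/0.3 = 62.
variance of Q = 5.94² = 35.2836.
variance of Q = a²·variance of U, so variance of U = 35.2836/0.3² = 392.04.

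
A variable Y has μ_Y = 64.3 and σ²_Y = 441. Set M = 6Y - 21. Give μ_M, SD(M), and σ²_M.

M = 6Y - 21 is linear with a = 6, b = -21.
μ_M = a·μ_Y + b = 6·64.3 + (-21) = 364.8.
SD(Y) = √441 = 21.
SD(M) = |a|·SD(Y) = |6|·21 = 126.
σ²_M = a²·σ²_Y = 6²·441 = 15876 (the additive constant -21 does not affect variance).

μ_M = 364.8, SD(M) = 126, σ²_M = 15876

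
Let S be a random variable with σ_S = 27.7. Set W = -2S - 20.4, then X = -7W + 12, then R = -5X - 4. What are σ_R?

σ_W = |-2|·27.7 = 55.4.
σ_X = |-7|·55.4 = 387.8.
σ_R = |-5|·387.8 = 1939.

σ_R = 1939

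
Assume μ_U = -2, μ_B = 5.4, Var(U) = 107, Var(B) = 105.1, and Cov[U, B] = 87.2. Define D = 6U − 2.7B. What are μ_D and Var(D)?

μ_D = 6·μ_U + (-2.7)·μ_B = 6·(-2) + (-2.7)·5.4 = -26.58.
Var(D) = a²·Var(U) + b²·Var(B) + 2ab·Cov[U, B] with a = 6, b = -2.7.
= 6²·107 + (-2.7)²·105.1 + 2·6·(-2.7)·87.2
= 3852 + 766.179 + (-2825.28) = 1792.899.

μ_D = -26.58, Var(D) = 1792.899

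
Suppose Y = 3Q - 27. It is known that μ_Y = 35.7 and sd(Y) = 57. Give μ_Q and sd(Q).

From Y = 3Q - 27: μ_Y = a·μ_Q + b, so μ_Q = (μ_Y − b)/a = (35.7 − (-27))/3 = 20.9.
sd(Y) = |a|·sd(Q), so sd(Q) = 57/|3| = 19.

μ_Q = 20.9, sd(Q) = 19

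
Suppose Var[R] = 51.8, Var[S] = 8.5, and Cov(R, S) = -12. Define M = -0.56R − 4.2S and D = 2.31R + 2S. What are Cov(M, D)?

By bilinearity, Cov(M, D) = ac·Var[R] + bd·Var[S] + (ad+bc)·Cov(R, S), with a=-0.56, b=-4.2, c=2.31, d=2.
ac·Var[R] = (-0.56)·2.31·51.8 = -67.00848
bd·Var[S] = (-4.2)·2·8.5 = -71.4
(ad+bc)·Cov(R, S) = (-10.822)·(-12) = 129.864
Cov(M, D) = -67.00848 + (-71.4) + 129.864 = -8.54448.

Cov(M, D) = -8.54448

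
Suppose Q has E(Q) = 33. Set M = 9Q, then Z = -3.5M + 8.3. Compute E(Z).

E(M) = 9·33 = 297.
E(Z) = (-3.5)·297 + 8.3 = -1031.2.

E(Z) = -1031.2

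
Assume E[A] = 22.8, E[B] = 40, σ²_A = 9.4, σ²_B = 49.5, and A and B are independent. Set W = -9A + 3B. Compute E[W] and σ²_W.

E[W] = (-9)·E[A] + 3·E[B] = (-9)·22.8 + 3·40 = -85.2.
σ²_W = a²·σ²_A + b²·σ²_B + 2ab·Cov(A, B) with a = -9, b = 3.
Independence gives Cov(A, B) = 0.
= (-9)²·9.4 + 3²·49.5 + 2·(-9)·3·0
= 761.4 + 445.5 + 0 = 1206.9.

E[W] = -85.2, σ²_W = 1206.9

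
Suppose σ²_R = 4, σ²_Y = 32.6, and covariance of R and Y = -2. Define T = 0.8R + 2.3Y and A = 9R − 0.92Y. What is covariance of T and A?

covariance of T and A = -80.1096

By bilinearity, covariance of T and A = ac·σ²_R + bd·σ²_Y + (ad+bc)·covariance of R and Y, with a=0.8, b=2.3, c=9, d=-0.92.
ac·σ²_R = 0.8·9·4 = 28.8
bd·σ²_Y = 2.3·(-0.92)·32.6 = -68.9816
(ad+bc)·covariance of R and Y = (19.964)·(-2) = -39.928
covariance of T and A = 28.8 + (-68.9816) + (-39.928) = -80.1096.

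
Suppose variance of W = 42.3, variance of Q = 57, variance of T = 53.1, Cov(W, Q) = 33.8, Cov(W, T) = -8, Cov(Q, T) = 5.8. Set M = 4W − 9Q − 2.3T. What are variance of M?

variance of M = a²·variance of W + b²·variance of Q + c²·variance of T + 2ab·Cov(W, Q) + 2ac·Cov(W, T) + 2bc·Cov(Q, T), with a = 4, b = -9, c = -2.3.
= 676.8 + 4617 + 280.899 + (-2433.6) + 147.2 + 240.12
= 3528.419.

variance of M = 3528.419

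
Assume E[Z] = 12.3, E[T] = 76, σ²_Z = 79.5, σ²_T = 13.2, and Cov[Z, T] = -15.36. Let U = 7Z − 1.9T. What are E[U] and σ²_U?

E[U] = 7·E[Z] + (-1.9)·E[T] = 7·12.3 + (-1.9)·76 = -58.3.
σ²_U = a²·σ²_Z + b²·σ²_T + 2ab·Cov[Z, T] with a = 7, b = -1.9.
= 7²·79.5 + (-1.9)²·13.2 + 2·7·(-1.9)·(-15.36)
= 3895.5 + 47.652 + 408.576 = 4351.728.

E[U] = -58.3, σ²_U = 4351.728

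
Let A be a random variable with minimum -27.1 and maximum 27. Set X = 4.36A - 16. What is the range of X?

Range(X) = 235.876

Range of A = 27 − (-27.1) = 54.1.
Range(X) = |a|·Range(A) = |4.36|·54.1 = 235.876.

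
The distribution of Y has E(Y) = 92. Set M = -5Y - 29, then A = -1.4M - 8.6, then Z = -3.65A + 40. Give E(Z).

E(M) = (-5)·92 + (-29) = -489.
E(A) = (-1.4)·(-489) + (-8.6) = 676.
E(Z) = (-3.65)·676 + 40 = -2427.4.

E(Z) = -2427.4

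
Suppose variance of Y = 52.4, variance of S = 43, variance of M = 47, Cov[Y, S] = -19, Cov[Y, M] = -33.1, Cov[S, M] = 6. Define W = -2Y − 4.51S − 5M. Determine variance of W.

variance of W = a²·variance of Y + b²·variance of S + c²·variance of M + 2ab·Cov[Y, S] + 2ac·Cov[Y, M] + 2bc·Cov[S, M], with a = -2, b = -4.51, c = -5.
= 209.6 + 874.6243 + 1175 + (-342.76) + (-662) + 270.6
= 1525.0643.

variance of W = 1525.0643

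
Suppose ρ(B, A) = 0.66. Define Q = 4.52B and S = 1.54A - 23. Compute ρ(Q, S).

Linear rescalings preserve correlation up to sign; here the slopes 4.52 and 1.54 have the same sign, so ρ(Q, S) = ρ(B, A) = 0.66.

ρ(Q, S) = 0.66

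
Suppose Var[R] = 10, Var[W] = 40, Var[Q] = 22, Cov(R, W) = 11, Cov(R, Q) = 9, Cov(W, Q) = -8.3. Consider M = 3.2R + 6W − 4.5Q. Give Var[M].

Var[M] = 2599.3

Var[M] = a²·Var[R] + b²·Var[W] + c²·Var[Q] + 2ab·Cov(R, W) + 2ac·Cov(R, Q) + 2bc·Cov(W, Q), with a = 3.2, b = 6, c = -4.5.
= 102.4 + 1440 + 445.5 + 422.4 + (-259.2) + 448.2
= 2599.3.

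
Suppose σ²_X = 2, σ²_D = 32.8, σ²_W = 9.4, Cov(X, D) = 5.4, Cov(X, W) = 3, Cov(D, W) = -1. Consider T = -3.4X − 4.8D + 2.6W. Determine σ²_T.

σ²_T = a²·σ²_X + b²·σ²_D + c²·σ²_W + 2ab·Cov(X, D) + 2ac·Cov(X, W) + 2bc·Cov(D, W), with a = -3.4, b = -4.8, c = 2.6.
= 23.12 + 755.712 + 63.544 + 176.256 + (-53.04) + 24.96
= 990.552.

σ²_T = 990.552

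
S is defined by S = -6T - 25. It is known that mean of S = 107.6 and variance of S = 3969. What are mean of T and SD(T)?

mean of T = -22.1, SD(T) = 10.5

From S = -6T - 25: mean of S = a·mean of T + b, so mean of T = (mean of S − b)/a = (107.6 − (-25))/(-6) = -22.1.
SD(S) = √3969 = 63.
SD(S) = |a|·SD(T), so SD(T) = 63/|-6| = 10.5.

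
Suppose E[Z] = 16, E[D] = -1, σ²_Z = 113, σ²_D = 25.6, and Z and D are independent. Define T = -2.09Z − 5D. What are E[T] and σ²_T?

E[T] = (-2.09)·E[Z] + (-5)·E[D] = (-2.09)·16 + (-5)·(-1) = -28.44.
σ²_T = a²·σ²_Z + b²·σ²_D + 2ab·Cov(Z, D) with a = -2.09, b = -5.
Independence gives Cov(Z, D) = 0.
= (-2.09)²·113 + (-5)²·25.6 + 2·(-2.09)·(-5)·0
= 493.5953 + 640 + 0 = 1133.5953.

E[T] = -28.44, σ²_T = 1133.5953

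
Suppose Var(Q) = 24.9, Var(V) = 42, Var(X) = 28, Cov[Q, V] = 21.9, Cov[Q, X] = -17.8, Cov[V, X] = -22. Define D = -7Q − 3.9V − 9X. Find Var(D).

Var(D) = 1535.46

Var(D) = a²·Var(Q) + b²·Var(V) + c²·Var(X) + 2ab·Cov[Q, V] + 2ac·Cov[Q, X] + 2bc·Cov[V, X], with a = -7, b = -3.9, c = -9.
= 1220.1 + 638.82 + 2268 + 1195.74 + (-2242.8) + (-1544.4)
= 1535.46.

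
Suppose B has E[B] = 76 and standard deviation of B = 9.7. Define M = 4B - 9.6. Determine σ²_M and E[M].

σ²_M = 1505.44, E[M] = 294.4

M = 4B - 9.6 is linear with a = 4, b = -9.6.
σ²_B = 9.7² = 94.09.
σ²_M = a²·σ²_B = 4²·94.09 = 1505.44 (the additive constant -9.6 does not affect variance).
E[M] = a·E[B] + b = 4·76 + (-9.6) = 294.4.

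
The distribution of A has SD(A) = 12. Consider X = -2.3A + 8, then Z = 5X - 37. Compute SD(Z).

SD(X) = |-2.3|·12 = 27.6.
SD(Z) = |5|·27.6 = 138.

SD(Z) = 138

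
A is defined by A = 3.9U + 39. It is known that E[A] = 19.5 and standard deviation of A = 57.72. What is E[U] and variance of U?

E[U] = -5, variance of U = 219.04

From A = 3.9U + 39: E[A] = a·E[U] + b, so E[U] = (E[A] − b)/a = (19.5 − 39)/3.9 = -5.
variance of A = 57.72² = 3331.5984.
variance of A = a²·variance of U, so variance of U = 3331.5984/3.9² = 219.04.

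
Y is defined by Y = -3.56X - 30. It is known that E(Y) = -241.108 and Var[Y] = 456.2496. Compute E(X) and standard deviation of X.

From Y = -3.56X - 30: E(Y) = a·E(X) + b, so E(X) = (E(Y) − b)/a = (-241.108 − (-30))/(-3.56) = 59.3.
standard deviation of Y = √456.2496 = 21.36.
standard deviation of Y = |a|·standard deviation of X, so standard deviation of X = 21.36/|-3.56| = 6.

E(X) = 59.3, standard deviation of X = 6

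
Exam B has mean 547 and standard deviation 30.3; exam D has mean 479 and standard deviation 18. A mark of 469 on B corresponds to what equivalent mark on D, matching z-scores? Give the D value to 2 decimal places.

D = 432.66

z = (469 − 547)/30.3 ≈ -2.5743.
D = 479 + z·18 = 479 + (469 − 547)·18/30.3 ≈ 432.66.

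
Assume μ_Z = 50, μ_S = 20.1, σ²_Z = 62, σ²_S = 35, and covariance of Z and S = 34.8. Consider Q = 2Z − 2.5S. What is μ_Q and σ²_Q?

μ_Q = 2·μ_Z + (-2.5)·μ_S = 2·50 + (-2.5)·20.1 = 49.75.
σ²_Q = a²·σ²_Z + b²·σ²_S + 2ab·covariance of Z and S with a = 2, b = -2.5.
= 2²·62 + (-2.5)²·35 + 2·2·(-2.5)·34.8
= 248 + 218.75 + (-348) = 118.75.

μ_Q = 49.75, σ²_Q = 118.75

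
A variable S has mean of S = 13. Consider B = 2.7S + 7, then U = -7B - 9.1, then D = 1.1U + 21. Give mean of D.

mean of D = -313.18

mean of B = 2.7·13 + 7 = 42.1.
mean of U = (-7)·42.1 + (-9.1) = -303.8.
mean of D = 1.1·(-303.8) + 21 = -313.18.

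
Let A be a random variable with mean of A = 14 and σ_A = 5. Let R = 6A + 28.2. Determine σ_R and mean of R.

R = 6A + 28.2 is linear with a = 6, b = 28.2.
σ_R = |a|·σ_A = |6|·5 = 30.
mean of R = a·mean of A + b = 6·14 + 28.2 = 112.2.

σ_R = 30, mean of R = 112.2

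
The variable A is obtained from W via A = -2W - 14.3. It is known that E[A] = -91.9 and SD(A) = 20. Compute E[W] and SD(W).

From A = -2W - 14.3: E[A] = a·E[W] + b, so E[W] = (E[A] − b)/a = (-91.9 − (-14.3))/(-2) = 38.8.
SD(A) = |a|·SD(W), so SD(W) = 20/|-2| = 10.

E[W] = 38.8, SD(W) = 10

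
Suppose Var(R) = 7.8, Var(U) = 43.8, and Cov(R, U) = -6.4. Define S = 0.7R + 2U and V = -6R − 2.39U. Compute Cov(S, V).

Cov(S, V) = -154.6168

By bilinearity, Cov(S, V) = ac·Var(R) + bd·Var(U) + (ad+bc)·Cov(R, U), with a=0.7, b=2, c=-6, d=-2.39.
ac·Var(R) = 0.7·(-6)·7.8 = -32.76
bd·Var(U) = 2·(-2.39)·43.8 = -209.364
(ad+bc)·Cov(R, U) = (-13.673)·(-6.4) = 87.5072
Cov(S, V) = -32.76 + (-209.364) + 87.5072 = -154.6168.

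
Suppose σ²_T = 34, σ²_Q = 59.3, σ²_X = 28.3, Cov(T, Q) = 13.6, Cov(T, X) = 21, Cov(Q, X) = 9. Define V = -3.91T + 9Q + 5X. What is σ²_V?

σ²_V = 5062.3274

σ²_V = a²·σ²_T + b²·σ²_Q + c²·σ²_X + 2ab·Cov(T, Q) + 2ac·Cov(T, X) + 2bc·Cov(Q, X), with a = -3.91, b = 9, c = 5.
= 519.7954 + 4803.3 + 707.5 + (-957.168) + (-821.1) + 810
= 5062.3274.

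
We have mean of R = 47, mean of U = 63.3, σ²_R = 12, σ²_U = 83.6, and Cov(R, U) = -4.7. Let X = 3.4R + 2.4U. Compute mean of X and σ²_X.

mean of X = 311.72, σ²_X = 543.552

mean of X = 3.4·mean of R + 2.4·mean of U = 3.4·47 + 2.4·63.3 = 311.72.
σ²_X = a²·σ²_R + b²·σ²_U + 2ab·Cov(R, U) with a = 3.4, b = 2.4.
= 3.4²·12 + 2.4²·83.6 + 2·3.4·2.4·(-4.7)
= 138.72 + 481.536 + (-76.704) = 543.552.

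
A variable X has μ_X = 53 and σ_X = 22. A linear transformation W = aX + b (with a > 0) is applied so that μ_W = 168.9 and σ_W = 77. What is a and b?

σ_W = a·σ_X (a > 0), so a = 77/22 = 3.5.
μ_W = a·μ_X + b, so b = 168.9 − 3.5·53 = -16.6.

a = 3.5, b = -16.6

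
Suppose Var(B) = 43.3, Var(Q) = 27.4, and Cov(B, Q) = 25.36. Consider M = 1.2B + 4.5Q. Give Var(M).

Var(M) = a²·Var(B) + b²·Var(Q) + 2ab·Cov(B, Q) with a = 1.2, b = 4.5.
= 1.2²·43.3 + 4.5²·27.4 + 2·1.2·4.5·25.36
= 62.352 + 554.85 + 273.888 = 891.09.

Var(M) = 891.09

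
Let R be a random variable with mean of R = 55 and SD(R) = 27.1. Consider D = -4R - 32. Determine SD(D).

D = -4R - 32 is linear with a = -4, b = -32.
SD(D) = |a|·SD(R) = |-4|·27.1 = 108.4.

SD(D) = 108.4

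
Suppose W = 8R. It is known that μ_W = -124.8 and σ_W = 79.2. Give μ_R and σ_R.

From W = 8R: μ_W = a·μ_R + b, so μ_R = (μ_W − b)/a = (-124.8 − 0)/8 = -15.6.
σ_W = |a|·σ_R, so σ_R = 79.2/|8| = 9.9.

μ_R = -15.6, σ_R = 9.9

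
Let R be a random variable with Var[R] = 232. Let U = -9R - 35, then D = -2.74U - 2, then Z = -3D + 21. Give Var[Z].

Var[U] = (-9)²·232 = 18792.
Var[D] = (-2.74)²·18792 = 141082.8192.
Var[Z] = (-3)²·141082.8192 = 1269745.3728.

Var[Z] = 1269745.3728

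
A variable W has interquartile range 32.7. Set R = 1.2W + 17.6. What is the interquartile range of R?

IQR(R) = 39.24

Under R = aW + b, IQR(R) = |a|·IQR(W) = |1.2|·32.7 = 39.24 (shifts cancel; spread scales by |a|).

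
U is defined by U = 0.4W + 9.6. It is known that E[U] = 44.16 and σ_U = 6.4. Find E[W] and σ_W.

From U = 0.4W + 9.6: E[U] = a·E[W] + b, so E[W] = (E[U] − b)/a = (44.16 − 9.6)/0.4 = 86.4.
σ_U = |a|·σ_W, so σ_W = 6.4/|0.4| = 16.

E[W] = 86.4, σ_W = 16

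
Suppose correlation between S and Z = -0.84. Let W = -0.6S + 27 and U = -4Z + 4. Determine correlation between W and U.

correlation between W and U = -0.84

Linear rescalings preserve correlation up to sign; here the slopes -0.6 and -4 have the same sign, so correlation between W and U = correlation between S and Z = -0.84.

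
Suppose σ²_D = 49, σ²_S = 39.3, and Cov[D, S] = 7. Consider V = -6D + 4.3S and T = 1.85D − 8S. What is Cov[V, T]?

Cov[V, T] = -1504.135

By bilinearity, Cov[V, T] = ac·σ²_D + bd·σ²_S + (ad+bc)·Cov[D, S], with a=-6, b=4.3, c=1.85, d=-8.
ac·σ²_D = (-6)·1.85·49 = -543.9
bd·σ²_S = 4.3·(-8)·39.3 = -1351.92
(ad+bc)·Cov[D, S] = (55.955)·7 = 391.685
Cov[V, T] = -543.9 + (-1351.92) + 391.685 = -1504.135.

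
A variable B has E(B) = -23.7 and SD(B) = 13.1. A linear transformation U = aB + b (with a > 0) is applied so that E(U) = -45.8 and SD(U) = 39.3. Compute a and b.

SD(U) = a·SD(B) (a > 0), so a = 39.3/13.1 = 3.
E(U) = a·E(B) + b, so b = -45.8 − 3·(-23.7) = 25.3.

a = 3, b = 25.3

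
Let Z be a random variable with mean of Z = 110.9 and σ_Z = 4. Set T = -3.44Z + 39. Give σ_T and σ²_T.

σ_T = 13.76, σ²_T = 189.3376

T = -3.44Z + 39 is linear with a = -3.44, b = 39.
σ_T = |a|·σ_Z = |-3.44|·4 = 13.76.
σ²_Z = 4² = 16.
σ²_T = a²·σ²_Z = (-3.44)²·16 = 189.3376 (the additive constant 39 does not affect variance).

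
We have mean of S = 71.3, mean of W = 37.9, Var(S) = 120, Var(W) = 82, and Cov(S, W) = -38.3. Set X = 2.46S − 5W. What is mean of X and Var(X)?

mean of X = 2.46·mean of S + (-5)·mean of W = 2.46·71.3 + (-5)·37.9 = -14.102.
Var(X) = a²·Var(S) + b²·Var(W) + 2ab·Cov(S, W) with a = 2.46, b = -5.
= 2.46²·120 + (-5)²·82 + 2·2.46·(-5)·(-38.3)
= 726.192 + 2050 + 942.18 = 3718.372.

mean of X = -14.102, Var(X) = 3718.372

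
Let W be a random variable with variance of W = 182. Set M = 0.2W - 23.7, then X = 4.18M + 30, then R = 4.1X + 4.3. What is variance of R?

variance of R = 2138.21640032

variance of M = 0.2²·182 = 7.28.
variance of X = 4.18²·7.28 = 127.199072.
variance of R = 4.1²·127.199072 = 2138.21640032.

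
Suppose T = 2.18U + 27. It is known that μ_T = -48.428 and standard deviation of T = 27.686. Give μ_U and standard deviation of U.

From T = 2.18U + 27: μ_T = a·μ_U + b, so μ_U = (μ_T − b)/a = (-48.428 − 27)/2.18 = -34.6.
standard deviation of T = |a|·standard deviation of U, so standard deviation of U = 27.686/|2.18| = 12.7.

μ_U = -34.6, standard deviation of U = 12.7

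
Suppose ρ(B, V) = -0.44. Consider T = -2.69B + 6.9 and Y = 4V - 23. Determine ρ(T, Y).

Linear rescalings preserve |correlation|; the slopes -2.69 and 4 have opposite signs, so the correlation flips sign: ρ(T, Y) = −ρ(B, V) = 0.44.

ρ(T, Y) = 0.44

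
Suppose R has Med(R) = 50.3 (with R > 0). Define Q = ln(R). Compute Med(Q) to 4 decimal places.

ln(R) is monotone on this domain, so Med(Q) = ln(50.3) ≈ 3.918.

Med(Q) = 3.918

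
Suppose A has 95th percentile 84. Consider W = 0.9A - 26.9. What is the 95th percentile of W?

Since a = 0.9 > 0 the transformation is increasing, so the 95th percentile of W = a·(P_{95} of A) + b = 0.9·84 + (-26.9) = 48.7.

95th percentile of W = 48.7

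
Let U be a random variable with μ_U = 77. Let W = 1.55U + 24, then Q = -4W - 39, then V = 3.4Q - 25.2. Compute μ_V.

μ_V = -2107.36

μ_W = 1.55·77 + 24 = 143.35.
μ_Q = (-4)·143.35 + (-39) = -612.4.
μ_V = 3.4·(-612.4) + (-25.2) = -2107.36.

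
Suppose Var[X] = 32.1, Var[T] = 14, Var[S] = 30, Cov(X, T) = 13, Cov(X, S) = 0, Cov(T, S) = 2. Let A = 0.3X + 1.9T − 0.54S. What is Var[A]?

Var[A] = a²·Var[X] + b²·Var[T] + c²·Var[S] + 2ab·Cov(X, T) + 2ac·Cov(X, S) + 2bc·Cov(T, S), with a = 0.3, b = 1.9, c = -0.54.
= 2.889 + 50.54 + 8.748 + 14.82 + 0 + (-4.104)
= 72.893.

Var[A] = 72.893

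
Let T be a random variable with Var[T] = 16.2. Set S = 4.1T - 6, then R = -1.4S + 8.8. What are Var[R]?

Var[S] = 4.1²·16.2 = 272.322.
Var[R] = (-1.4)²·272.322 = 533.75112.

Var[R] = 533.75112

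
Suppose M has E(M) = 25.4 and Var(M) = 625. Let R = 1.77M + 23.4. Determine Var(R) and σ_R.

Var(R) = 1958.0625, σ_R = 44.25

R = 1.77M + 23.4 is linear with a = 1.77, b = 23.4.
Var(R) = a²·Var(M) = 1.77²·625 = 1958.0625 (the additive constant 23.4 does not affect variance).
σ_M = √625 = 25.
σ_R = |a|·σ_M = |1.77|·25 = 44.25.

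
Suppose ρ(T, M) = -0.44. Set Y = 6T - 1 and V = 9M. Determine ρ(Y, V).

ρ(Y, V) = -0.44

Linear rescalings preserve correlation up to sign; here the slopes 6 and 9 have the same sign, so ρ(Y, V) = ρ(T, M) = -0.44.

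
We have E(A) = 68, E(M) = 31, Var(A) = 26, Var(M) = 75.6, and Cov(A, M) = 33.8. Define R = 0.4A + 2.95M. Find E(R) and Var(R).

E(R) = 118.65, Var(R) = 741.837

E(R) = 0.4·E(A) + 2.95·E(M) = 0.4·68 + 2.95·31 = 118.65.
Var(R) = a²·Var(A) + b²·Var(M) + 2ab·Cov(A, M) with a = 0.4, b = 2.95.
= 0.4²·26 + 2.95²·75.6 + 2·0.4·2.95·33.8
= 4.16 + 657.909 + 79.768 = 741.837.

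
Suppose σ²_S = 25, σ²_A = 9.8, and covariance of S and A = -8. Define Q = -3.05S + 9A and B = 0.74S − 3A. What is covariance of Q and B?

covariance of Q and B = -447.505

By bilinearity, covariance of Q and B = ac·σ²_S + bd·σ²_A + (ad+bc)·covariance of S and A, with a=-3.05, b=9, c=0.74, d=-3.
ac·σ²_S = (-3.05)·0.74·25 = -56.425
bd·σ²_A = 9·(-3)·9.8 = -264.6
(ad+bc)·covariance of S and A = (15.81)·(-8) = -126.48
covariance of Q and B = -56.425 + (-264.6) + (-126.48) = -447.505.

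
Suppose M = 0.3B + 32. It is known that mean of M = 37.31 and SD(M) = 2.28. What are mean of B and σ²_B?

mean of B = 17.7, σ²_B = 57.76

From M = 0.3B + 32: mean of M = a·mean of B + b, so mean of B = (mean of M − b)/a = (37.31 − 32)/0.3 = 17.7.
σ²_M = 2.28² = 5.1984.
σ²_M = a²·σ²_B, so σ²_B = 5.1984/0.3² = 57.76.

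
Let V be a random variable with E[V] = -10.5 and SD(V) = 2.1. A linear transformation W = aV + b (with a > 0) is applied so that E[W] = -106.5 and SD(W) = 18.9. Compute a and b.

a = 9, b = -12

SD(W) = a·SD(V) (a > 0), so a = 18.9/2.1 = 9.
E[W] = a·E[V] + b, so b = -106.5 − 9·(-10.5) = -12.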